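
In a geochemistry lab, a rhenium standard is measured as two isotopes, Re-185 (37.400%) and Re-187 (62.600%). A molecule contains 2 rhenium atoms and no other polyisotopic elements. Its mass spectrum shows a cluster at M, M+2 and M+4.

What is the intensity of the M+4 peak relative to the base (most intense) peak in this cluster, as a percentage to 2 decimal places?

Binomial terms of (0.37400 + 0.62600)^2: M 0.1399, M+2 0.4682, M+4 0.3919 → M+2 is the base peak.
P(M+2) = C(2,1) × 0.37400^1 × 0.62600^1 = 2 × 0.3740 × 0.6260 = 0.468248 (base)
P(M+4) = C(2,2) × 0.37400^0 × 0.62600^2 = 1 × 1.0000 × 0.391876 = 0.391876
Relative intensity = 0.391876 / 0.468248 × 100 = 83.69

83.69%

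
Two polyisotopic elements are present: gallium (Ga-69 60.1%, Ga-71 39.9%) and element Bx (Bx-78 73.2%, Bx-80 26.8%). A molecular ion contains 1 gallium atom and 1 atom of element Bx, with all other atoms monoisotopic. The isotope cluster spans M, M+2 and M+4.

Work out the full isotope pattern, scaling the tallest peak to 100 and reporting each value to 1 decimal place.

97.1 : 100.0 : 23.6

Gallium pattern (n=1): 0.6010 : 0.3990
Element Bx pattern (n=1): 0.7320 : 0.2680
Convolve the two distributions (both contribute in 2-u steps):
  M: 0.6010×0.7320 = 0.439932
  M+2: 0.6010×0.2680 + 0.3990×0.7320 = 0.453136
  M+4: 0.3990×0.2680 = 0.106932
Scale to base peak (0.453136) = 100: 97.1 : 100.0 : 23.6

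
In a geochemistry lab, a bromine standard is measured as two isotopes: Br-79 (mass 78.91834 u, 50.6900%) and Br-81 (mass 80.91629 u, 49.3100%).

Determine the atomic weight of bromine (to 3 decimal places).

Average mass = Σ (abundance × isotope mass) = 0.506900 × 78.91834 + 0.493100 × 80.91629
= 40.003707 + 39.899823 = 79.903530 u

79.904 u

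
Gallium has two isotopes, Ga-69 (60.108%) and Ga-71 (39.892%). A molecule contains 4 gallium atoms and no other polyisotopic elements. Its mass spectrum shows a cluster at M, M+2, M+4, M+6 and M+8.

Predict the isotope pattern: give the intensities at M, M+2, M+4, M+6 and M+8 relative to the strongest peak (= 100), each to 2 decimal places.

The 4 Ga atoms are independent, so intensities follow the terms of (0.60108 + 0.39892)^4.
P(M) = 0.60108^4 = 0.130536
P(M+2) = 4 × 0.60108^3 × 0.39892^1 = 0.346531
P(M+4) = 6 × 0.60108^2 × 0.39892^2 = 0.344975
P(M+6) = 4 × 0.60108^1 × 0.39892^3 = 0.152633
P(M+8) = 0.39892^4 = 0.025325
The M+2 peak is largest (0.346531); scaling to 100 gives 37.67 : 100.00 : 99.55 : 44.05 : 7.31.

37.67 : 100.00 : 99.55 : 44.05 : 7.31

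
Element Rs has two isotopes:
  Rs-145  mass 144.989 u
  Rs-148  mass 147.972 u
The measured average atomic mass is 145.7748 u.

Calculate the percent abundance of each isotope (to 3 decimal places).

With x = fraction of Rs-145 (so Rs-148 is 1 − x):
144.989·x + 147.972·(1 − x) = 145.7748
(144.989 − 147.972)·x = 145.7748 − 147.972
x = -2.1972 / -2.983 = 0.73657 → 73.657% Rs-145, 26.343% Rs-148.

Rs-145: 73.657%, Rs-148: 26.343%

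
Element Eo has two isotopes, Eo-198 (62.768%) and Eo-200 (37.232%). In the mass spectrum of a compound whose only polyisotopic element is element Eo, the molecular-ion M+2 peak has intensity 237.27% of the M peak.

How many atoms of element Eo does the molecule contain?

For n independent Eo atoms, I(M+2)/I(M) = n · (abundance Eo-200) / (abundance Eo-198) = n · 0.37232/0.62768.
n = 2.3727 × 0.62768/0.37232 = 4.00 ≈ 4

4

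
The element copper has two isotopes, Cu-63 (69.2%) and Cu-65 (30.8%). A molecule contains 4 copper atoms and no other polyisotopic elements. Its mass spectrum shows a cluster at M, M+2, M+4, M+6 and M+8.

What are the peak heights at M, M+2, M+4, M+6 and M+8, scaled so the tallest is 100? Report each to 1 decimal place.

The 4 Cu atoms are independent, so intensities follow the terms of (0.692 + 0.308)^4.
P(M) = 0.692^4 = 0.229311
P(M+2) = 4 × 0.692^3 × 0.308^1 = 0.408253
P(M+4) = 6 × 0.692^2 × 0.308^2 = 0.272562
P(M+6) = 4 × 0.692^1 × 0.308^3 = 0.080876
P(M+8) = 0.308^4 = 0.008999
The M+2 peak is largest (0.408253); scaling to 100 gives 56.2 : 100.0 : 66.8 : 19.8 : 2.2.

56.2 : 100.0 : 66.8 : 19.8 : 2.2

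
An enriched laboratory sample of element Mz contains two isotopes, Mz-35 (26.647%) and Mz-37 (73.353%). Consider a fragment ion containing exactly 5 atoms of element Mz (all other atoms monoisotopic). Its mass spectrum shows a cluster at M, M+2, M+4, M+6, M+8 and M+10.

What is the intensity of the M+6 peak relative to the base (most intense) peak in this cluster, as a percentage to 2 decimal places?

72.65%

(0.26647 + 0.73353)^5 gives M 0.0013, M+2 0.0185, M+4 0.1018, M+6 0.2803, M+8 0.3857, M+10 0.2124; the largest is M+8.
P(M+8) = C(5,4) × 0.26647^1 × 0.73353^4 = 5 × 0.26647 × 0.2895153 = 0.385736 (base)
P(M+6) = C(5,3) × 0.26647^2 × 0.73353^3 = 10 × 0.07100626 × 0.39468774 = 0.280253
Relative intensity = 0.280253 / 0.385736 × 100 = 72.65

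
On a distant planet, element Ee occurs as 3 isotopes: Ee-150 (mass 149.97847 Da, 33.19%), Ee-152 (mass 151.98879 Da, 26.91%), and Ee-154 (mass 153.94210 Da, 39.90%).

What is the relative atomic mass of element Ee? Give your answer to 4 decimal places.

Weight each isotope mass by its fractional abundance: 0.3319 × 149.97847 + 0.2691 × 151.98879 + 0.3990 × 153.94210
= 49.777854 + 40.900183 + 61.422898 = 152.100935 Da

152.1009 Da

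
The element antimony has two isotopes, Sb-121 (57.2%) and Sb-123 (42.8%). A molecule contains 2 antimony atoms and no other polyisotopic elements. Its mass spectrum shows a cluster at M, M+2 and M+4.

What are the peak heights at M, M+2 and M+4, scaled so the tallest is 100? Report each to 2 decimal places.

66.82 : 100.00 : 37.41

Each Sb atom is independently Sb-121 (p = 0.572) or Sb-123 (q = 0.428); the cluster is the binomial expansion (p + q)^2.
P(M) = 0.572^2 = 0.327184
P(M+2) = 2 × 0.572^1 × 0.428^1 = 0.489632
P(M+4) = 0.428^2 = 0.183184
The M+2 peak is largest (0.489632); scaling to 100 gives 66.82 : 100.00 : 37.41.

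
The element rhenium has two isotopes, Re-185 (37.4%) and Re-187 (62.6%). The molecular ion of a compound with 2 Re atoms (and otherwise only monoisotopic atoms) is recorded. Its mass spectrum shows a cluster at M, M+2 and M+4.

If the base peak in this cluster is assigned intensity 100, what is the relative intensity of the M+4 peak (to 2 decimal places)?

83.69

Term probabilities: M 0.1399, M+2 0.4682, M+4 0.3919. Base peak = M+2.
P(M+2) = C(2,1) × 0.374^1 × 0.626^1 = 2 × 0.3740 × 0.6260 = 0.468248 (base)
P(M+4) = C(2,2) × 0.374^0 × 0.626^2 = 1 × 1.0000 × 0.391876 = 0.391876
Relative intensity = 0.391876 / 0.468248 × 100 = 83.69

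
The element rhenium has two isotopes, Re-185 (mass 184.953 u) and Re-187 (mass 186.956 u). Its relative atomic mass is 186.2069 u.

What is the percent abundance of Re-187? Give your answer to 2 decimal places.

Let x be the fractional abundance of Re-185; then Re-187 has abundance 1 − x.
184.953·x + 186.956·(1 − x) = 186.2069
(184.953 − 186.956)·x = 186.2069 − 186.956
x = -0.7491 / -2.003 = 0.37399 → 37.40% Re-185, 62.60% Re-187.

62.60%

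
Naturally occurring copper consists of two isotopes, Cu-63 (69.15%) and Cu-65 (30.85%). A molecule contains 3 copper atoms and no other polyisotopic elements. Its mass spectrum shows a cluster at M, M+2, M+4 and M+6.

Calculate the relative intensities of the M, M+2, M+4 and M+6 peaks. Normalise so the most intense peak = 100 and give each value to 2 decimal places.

Each Cu atom is independently Cu-63 (p = 0.6915) or Cu-65 (q = 0.3085); the cluster is the binomial expansion (p + q)^3.
P(M) = 0.6915^3 = 0.330656
P(M+2) = 3 × 0.6915^2 × 0.3085^1 = 0.442548
P(M+4) = 3 × 0.6915^1 × 0.3085^2 = 0.197435
P(M+6) = 0.3085^3 = 0.029361
The M+2 peak is largest (0.442548); scaling to 100 gives 74.72 : 100.00 : 44.61 : 6.63.

74.72 : 100.00 : 44.61 : 6.63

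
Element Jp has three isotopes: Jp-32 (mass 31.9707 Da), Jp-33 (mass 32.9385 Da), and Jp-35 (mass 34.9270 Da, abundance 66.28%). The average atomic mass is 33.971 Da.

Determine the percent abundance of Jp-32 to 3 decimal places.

29.498%

Let x and y be the fractions of Jp-32 and Jp-33. Then x + y = 1 − 0.6628 = 0.3372 and 31.9707x + 32.9385y = 33.971 − 0.6628×34.9270 = 10.8213844.
Substituting: 31.9707x + 32.9385(0.3372 − x) = 10.8213844
(31.9707 − 32.9385)x = -0.2854778  ⇒  x = 0.29498, y = 0.04222
Jp-32: 29.498%, Jp-33: 4.222%.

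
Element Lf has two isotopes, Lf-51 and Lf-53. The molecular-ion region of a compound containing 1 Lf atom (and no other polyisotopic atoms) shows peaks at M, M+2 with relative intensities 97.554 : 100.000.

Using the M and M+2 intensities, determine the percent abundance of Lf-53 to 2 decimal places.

50.62%

If p is the fraction of Lf that is Lf-51, then I(M+2)/I(M) = [C(1,1)·p^0·(1−p)] / p^1 = 1·(1−p)/p = 100.000/97.554 = 1.0251
(1−p)/p = 1.0251/1 = 1.0251  ⇒  p = 1/(1 + 1.0251) = 0.4938
Lf-51: 49.38%, Lf-53: 50.62%.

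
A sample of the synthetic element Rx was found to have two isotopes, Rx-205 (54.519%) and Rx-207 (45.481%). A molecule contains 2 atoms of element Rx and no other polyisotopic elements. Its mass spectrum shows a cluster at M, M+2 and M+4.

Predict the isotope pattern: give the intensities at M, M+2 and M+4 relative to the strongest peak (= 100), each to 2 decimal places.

Each Rx atom is independently Rx-205 (p = 0.54519) or Rx-207 (q = 0.45481); the cluster is the binomial expansion (p + q)^2.
P(M) = 0.54519^2 = 0.297232
P(M+2) = 2 × 0.54519^1 × 0.45481^1 = 0.495916
P(M+4) = 0.45481^2 = 0.206852
The M+2 peak is largest (0.495916); scaling to 100 gives 59.94 : 100.00 : 41.71.

59.94 : 100.00 : 41.71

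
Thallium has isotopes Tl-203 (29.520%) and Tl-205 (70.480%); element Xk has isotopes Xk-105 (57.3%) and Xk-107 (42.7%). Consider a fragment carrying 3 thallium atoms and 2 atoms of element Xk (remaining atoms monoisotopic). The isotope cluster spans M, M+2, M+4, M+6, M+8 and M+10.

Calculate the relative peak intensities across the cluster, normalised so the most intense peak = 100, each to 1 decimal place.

2.3 : 20.1 : 65.8 : 100.0 : 69.1 : 17.5

Thallium pattern (n=3): 0.02572463 : 0.18425524 : 0.43991564 : 0.35010449
Element Xk pattern (n=2): 0.328329 : 0.489342 : 0.182329
Convolve the two distributions (both contribute in 2-u steps):
  M: 0.02572463×0.328329 = 0.008446
  M+2: 0.02572463×0.489342 + 0.18425524×0.328329 = 0.073084
  M+4: 0.02572463×0.182329 + 0.18425524×0.489342 + 0.43991564×0.328329 = 0.239291
  M+6: 0.18425524×0.182329 + 0.43991564×0.489342 + 0.35010449×0.328329 = 0.363814
  M+8: 0.43991564×0.182329 + 0.35010449×0.489342 = 0.251530
  M+10: 0.35010449×0.182329 = 0.063834
Scale to base peak (0.363814) = 100: 2.3 : 20.1 : 65.8 : 100.0 : 69.1 : 17.5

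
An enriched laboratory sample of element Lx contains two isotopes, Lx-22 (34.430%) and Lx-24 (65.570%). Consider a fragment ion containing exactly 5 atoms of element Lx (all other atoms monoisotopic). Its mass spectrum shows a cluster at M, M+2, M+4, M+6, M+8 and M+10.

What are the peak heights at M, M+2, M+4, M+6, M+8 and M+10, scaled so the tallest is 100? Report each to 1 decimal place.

1.4 : 13.8 : 52.5 : 100.0 : 95.2 : 36.3

The 5 Lx atoms are independent, so intensities follow the terms of (0.34430 + 0.65570)^5.
P(M) = 0.34430^5 = 0.004838
P(M+2) = 5 × 0.34430^4 × 0.65570^1 = 0.046071
P(M+4) = 10 × 0.34430^3 × 0.65570^2 = 0.175477
P(M+6) = 10 × 0.34430^2 × 0.65570^3 = 0.334187
P(M+8) = 5 × 0.34430^1 × 0.65570^4 = 0.318220
P(M+10) = 0.65570^5 = 0.121207
The M+6 peak is largest (0.334187); scaling to 100 gives 1.4 : 13.8 : 52.5 : 100.0 : 95.2 : 36.3.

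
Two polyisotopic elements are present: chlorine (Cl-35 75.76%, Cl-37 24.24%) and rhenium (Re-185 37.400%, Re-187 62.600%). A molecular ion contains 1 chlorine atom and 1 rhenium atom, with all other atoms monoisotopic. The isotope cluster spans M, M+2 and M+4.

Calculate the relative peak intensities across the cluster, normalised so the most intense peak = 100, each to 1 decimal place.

Chlorine pattern (n=1): 0.7576 : 0.2424
Rhenium pattern (n=1): 0.3740 : 0.6260
Convolve the two distributions (both contribute in 2-u steps):
  M: 0.7576×0.3740 = 0.283342
  M+2: 0.7576×0.6260 + 0.2424×0.3740 = 0.564915
  M+4: 0.2424×0.6260 = 0.151742
Scale to base peak (0.564915) = 100: 50.2 : 100.0 : 26.9

50.2 : 100.0 : 26.9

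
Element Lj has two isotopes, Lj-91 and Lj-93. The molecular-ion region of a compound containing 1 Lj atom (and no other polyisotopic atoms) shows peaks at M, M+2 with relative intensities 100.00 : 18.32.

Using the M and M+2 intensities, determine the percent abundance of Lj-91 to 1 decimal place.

Write p for the Lj-91 fraction. I(M+2)/I(M) = [C(1,1)·p^0·(1−p)] / p^1 = 1·(1−p)/p = 18.32/100.00 = 0.1832
(1−p)/p = 0.1832/1 = 0.1832  ⇒  p = 1/(1 + 0.1832) = 0.8452
Lj-91: 84.5%, Lj-93: 15.5%.

84.5%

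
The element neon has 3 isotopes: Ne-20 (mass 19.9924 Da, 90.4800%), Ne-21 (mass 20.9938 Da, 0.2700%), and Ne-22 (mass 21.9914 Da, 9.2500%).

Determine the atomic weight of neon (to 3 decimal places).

20.180 Da

Ar = Σ fᵢ·mᵢ = 0.904800 × 19.9924 + 0.002700 × 20.9938 + 0.092500 × 21.9914
= 18.08912 + 0.05668 + 2.03420 = 20.18000 Da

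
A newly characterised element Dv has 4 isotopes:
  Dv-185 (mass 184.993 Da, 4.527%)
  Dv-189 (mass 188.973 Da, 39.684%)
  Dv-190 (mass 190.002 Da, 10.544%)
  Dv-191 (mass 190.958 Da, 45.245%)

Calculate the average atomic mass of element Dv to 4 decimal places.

The abundance-weighted mean is 0.04527 × 184.993 + 0.39684 × 188.973 + 0.10544 × 190.002 + 0.45245 × 190.958
= 8.37463 + 74.99205 + 20.03381 + 86.39895 = 189.79944 Da

189.7994 Da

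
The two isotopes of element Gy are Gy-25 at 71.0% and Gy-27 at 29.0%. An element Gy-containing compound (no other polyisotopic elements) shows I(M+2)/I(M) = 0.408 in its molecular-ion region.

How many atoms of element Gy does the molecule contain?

The M+2/M ratio from n Gy atoms is n · q/p = n · 0.290/0.710.
n = 0.408 × 0.710/0.290 = 1.00 ≈ 1

1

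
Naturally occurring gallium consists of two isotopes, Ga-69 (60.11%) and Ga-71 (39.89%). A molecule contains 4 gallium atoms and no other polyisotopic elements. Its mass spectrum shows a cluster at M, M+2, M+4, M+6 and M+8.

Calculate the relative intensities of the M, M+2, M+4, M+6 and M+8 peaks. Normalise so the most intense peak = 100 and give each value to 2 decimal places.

Expanding (0.6011 + 0.3989)^4:
P(M) = 0.6011^4 = 0.130553
P(M+2) = 4 × 0.6011^3 × 0.3989^1 = 0.346549
P(M+4) = 6 × 0.6011^2 × 0.3989^2 = 0.344963
P(M+6) = 4 × 0.6011^1 × 0.3989^3 = 0.152616
P(M+8) = 0.3989^4 = 0.025320
The M+2 peak is largest (0.346549); scaling to 100 gives 37.67 : 100.00 : 99.54 : 44.04 : 7.31.

37.67 : 100.00 : 99.54 : 44.04 : 7.31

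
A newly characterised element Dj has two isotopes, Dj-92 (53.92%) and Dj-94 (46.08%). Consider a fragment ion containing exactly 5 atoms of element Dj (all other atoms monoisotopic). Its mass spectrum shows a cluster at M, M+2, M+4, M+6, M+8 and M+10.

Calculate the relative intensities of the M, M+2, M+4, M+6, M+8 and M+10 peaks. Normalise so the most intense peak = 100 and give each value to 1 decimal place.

Expanding (0.5392 + 0.4608)^5:
P(M) = 0.5392^5 = 0.045577
P(M+2) = 5 × 0.5392^4 × 0.4608^1 = 0.194752
P(M+4) = 10 × 0.5392^3 × 0.4608^2 = 0.332870
P(M+6) = 10 × 0.5392^2 × 0.4608^3 = 0.284470
P(M+8) = 5 × 0.5392^1 × 0.4608^4 = 0.121554
P(M+10) = 0.4608^5 = 0.020776
The M+4 peak is largest (0.332870); scaling to 100 gives 13.7 : 58.5 : 100.0 : 85.5 : 36.5 : 6.2.

13.7 : 58.5 : 100.0 : 85.5 : 36.5 : 6.2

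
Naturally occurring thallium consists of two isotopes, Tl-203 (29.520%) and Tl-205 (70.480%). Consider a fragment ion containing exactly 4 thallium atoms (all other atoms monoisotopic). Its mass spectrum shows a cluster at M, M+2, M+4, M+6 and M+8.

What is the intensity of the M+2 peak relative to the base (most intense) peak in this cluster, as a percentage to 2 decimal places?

17.54%

(0.29520 + 0.70480)^4 gives M 0.0076, M+2 0.0725, M+4 0.2597, M+6 0.4134, M+8 0.2468; the largest is M+6.
P(M+6) = C(4,3) × 0.29520^1 × 0.70480^3 = 4 × 0.2952 × 0.35010449 = 0.413403 (base)
P(M+2) = C(4,1) × 0.29520^3 × 0.70480^1 = 4 × 0.02572463 × 0.7048 = 0.072523
Relative intensity = 0.072523 / 0.413403 × 100 = 17.54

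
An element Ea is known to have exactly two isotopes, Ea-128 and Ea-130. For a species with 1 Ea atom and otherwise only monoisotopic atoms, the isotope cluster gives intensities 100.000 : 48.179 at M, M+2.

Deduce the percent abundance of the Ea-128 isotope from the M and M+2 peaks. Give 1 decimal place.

Write p for the Ea-128 fraction. I(M+2)/I(M) = [C(1,1)·p^0·(1−p)] / p^1 = 1·(1−p)/p = 48.179/100.000 = 0.4818
(1−p)/p = 0.4818/1 = 0.4818  ⇒  p = 1/(1 + 0.4818) = 0.6749
Ea-128: 67.5%, Ea-130: 32.5%.

67.5%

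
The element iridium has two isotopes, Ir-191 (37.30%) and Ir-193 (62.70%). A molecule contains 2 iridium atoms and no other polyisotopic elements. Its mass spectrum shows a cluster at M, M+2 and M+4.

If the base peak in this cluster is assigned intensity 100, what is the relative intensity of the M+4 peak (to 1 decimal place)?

84.0

Binomial terms of (0.3730 + 0.6270)^2: M 0.1391, M+2 0.4677, M+4 0.3931 → M+2 is the base peak.
P(M+2) = C(2,1) × 0.3730^1 × 0.6270^1 = 2 × 0.3730 × 0.6270 = 0.467742 (base)
P(M+4) = C(2,2) × 0.3730^0 × 0.6270^2 = 1 × 1.0000 × 0.393129 = 0.393129
Relative intensity = 0.393129 / 0.467742 × 100 = 84.0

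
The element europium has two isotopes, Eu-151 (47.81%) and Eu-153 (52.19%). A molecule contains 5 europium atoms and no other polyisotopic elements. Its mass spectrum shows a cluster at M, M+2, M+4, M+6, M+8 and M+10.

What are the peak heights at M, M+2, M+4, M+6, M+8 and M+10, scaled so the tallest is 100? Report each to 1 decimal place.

Expanding (0.4781 + 0.5219)^5:
P(M) = 0.4781^5 = 0.024980
P(M+2) = 5 × 0.4781^4 × 0.5219^1 = 0.136343
P(M+4) = 10 × 0.4781^3 × 0.5219^2 = 0.297667
P(M+6) = 10 × 0.4781^2 × 0.5219^3 = 0.324937
P(M+8) = 5 × 0.4781^1 × 0.5219^4 = 0.177353
P(M+10) = 0.5219^5 = 0.038720
The M+6 peak is largest (0.324937); scaling to 100 gives 7.7 : 42.0 : 91.6 : 100.0 : 54.6 : 11.9.

7.7 : 42.0 : 91.6 : 100.0 : 54.6 : 11.9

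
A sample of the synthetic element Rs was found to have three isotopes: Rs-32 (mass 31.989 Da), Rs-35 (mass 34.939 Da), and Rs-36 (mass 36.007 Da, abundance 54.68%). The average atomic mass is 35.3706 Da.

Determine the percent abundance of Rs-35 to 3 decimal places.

The remaining 45.32% is split between Rs-32 (fraction x) and Rs-35 (fraction 0.4532 − x).
Substituting: 31.989x + 34.939(0.4532 − x) = 15.6819724
(31.989 − 34.939)x = -0.1523824  ⇒  x = 0.05166, y = 0.40154
Rs-32: 5.166%, Rs-35: 40.154%.

40.154%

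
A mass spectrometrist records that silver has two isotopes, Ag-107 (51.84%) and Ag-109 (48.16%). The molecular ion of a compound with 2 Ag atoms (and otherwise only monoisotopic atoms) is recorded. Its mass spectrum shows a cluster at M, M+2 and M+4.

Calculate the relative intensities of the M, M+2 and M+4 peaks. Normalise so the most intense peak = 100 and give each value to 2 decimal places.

Each Ag atom is independently Ag-107 (p = 0.5184) or Ag-109 (q = 0.4816); the cluster is the binomial expansion (p + q)^2.
P(M) = 0.5184^2 = 0.268739
P(M+2) = 2 × 0.5184^1 × 0.4816^1 = 0.499323
P(M+4) = 0.4816^2 = 0.231939
The M+2 peak is largest (0.499323); scaling to 100 gives 53.82 : 100.00 : 46.45.

53.82 : 100.00 : 46.45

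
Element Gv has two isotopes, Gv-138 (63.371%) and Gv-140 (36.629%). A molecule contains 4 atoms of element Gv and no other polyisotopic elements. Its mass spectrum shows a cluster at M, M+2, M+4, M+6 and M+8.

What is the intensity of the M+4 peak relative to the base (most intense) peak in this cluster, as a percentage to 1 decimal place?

(0.63371 + 0.36629)^4 gives M 0.1613, M+2 0.3729, M+4 0.3233, M+6 0.1246, M+8 0.0180; the largest is M+2.
P(M+2) = C(4,1) × 0.63371^3 × 0.36629^1 = 4 × 0.25449056 × 0.36629 = 0.372869 (base)
P(M+4) = C(4,2) × 0.63371^2 × 0.36629^2 = 6 × 0.40158836 × 0.13416836 = 0.323283
Relative intensity = 0.323283 / 0.372869 × 100 = 86.7

86.7%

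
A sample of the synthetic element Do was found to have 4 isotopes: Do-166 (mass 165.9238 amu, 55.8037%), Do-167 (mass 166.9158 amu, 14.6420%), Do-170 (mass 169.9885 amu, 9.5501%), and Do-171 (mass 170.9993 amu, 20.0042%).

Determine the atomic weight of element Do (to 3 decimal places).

Average mass = Σ (abundance × isotope mass) = 0.558037 × 165.9238 + 0.146420 × 166.9158 + 0.095501 × 169.9885 + 0.200042 × 170.9993
= 92.59162 + 24.43981 + 16.23407 + 34.20704 = 167.47254 amu

167.473 amu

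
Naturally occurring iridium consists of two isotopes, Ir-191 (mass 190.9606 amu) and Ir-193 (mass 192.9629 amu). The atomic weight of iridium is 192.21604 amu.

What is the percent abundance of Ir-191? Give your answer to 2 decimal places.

37.30%

With x = fraction of Ir-191 (so Ir-193 is 1 − x):
190.9606·x + 192.9629·(1 − x) = 192.21604
(190.9606 − 192.9629)·x = 192.21604 − 192.9629
x = -0.74686 / -2.0023 = 0.37300 → 37.30% Ir-191, 62.70% Ir-193.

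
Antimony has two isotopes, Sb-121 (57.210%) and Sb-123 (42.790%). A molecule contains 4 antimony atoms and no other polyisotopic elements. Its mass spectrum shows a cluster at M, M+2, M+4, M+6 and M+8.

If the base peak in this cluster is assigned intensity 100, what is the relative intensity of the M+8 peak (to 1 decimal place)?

9.3

Binomial terms of (0.57210 + 0.42790)^4: M 0.1071, M+2 0.3205, M+4 0.3596, M+6 0.1793, M+8 0.0335 → M+4 is the base peak.
P(M+4) = C(4,2) × 0.57210^2 × 0.42790^2 = 6 × 0.32729841 × 0.18309841 = 0.359567 (base)
P(M+8) = C(4,4) × 0.57210^0 × 0.42790^4 = 1 × 1.0000 × 0.03352503 = 0.033525
Relative intensity = 0.033525 / 0.359567 × 100 = 9.3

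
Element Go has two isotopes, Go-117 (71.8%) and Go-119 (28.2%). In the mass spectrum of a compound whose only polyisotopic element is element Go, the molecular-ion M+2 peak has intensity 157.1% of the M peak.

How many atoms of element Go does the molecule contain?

4

With n Go atoms, P(M+2)/P(M) = C(n,1)·p^(n−1)q / p^n = n·q/p = n · 0.282/0.718.
n = 1.571 × 0.718/0.282 = 4.00 ≈ 4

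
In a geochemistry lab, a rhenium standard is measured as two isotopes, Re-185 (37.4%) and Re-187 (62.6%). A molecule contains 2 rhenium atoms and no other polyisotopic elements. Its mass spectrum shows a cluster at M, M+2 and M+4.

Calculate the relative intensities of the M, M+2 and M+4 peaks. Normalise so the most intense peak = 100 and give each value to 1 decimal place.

Expanding (0.374 + 0.626)^2:
P(M) = 0.374^2 = 0.139876
P(M+2) = 2 × 0.374^1 × 0.626^1 = 0.468248
P(M+4) = 0.626^2 = 0.391876
The M+2 peak is largest (0.468248); scaling to 100 gives 29.9 : 100.0 : 83.7.

29.9 : 100.0 : 83.7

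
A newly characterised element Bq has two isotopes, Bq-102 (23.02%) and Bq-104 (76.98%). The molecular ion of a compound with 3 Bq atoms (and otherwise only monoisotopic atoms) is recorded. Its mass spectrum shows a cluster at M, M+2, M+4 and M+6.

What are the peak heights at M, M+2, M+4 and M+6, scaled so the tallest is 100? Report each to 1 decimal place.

Each Bq atom is independently Bq-102 (p = 0.2302) or Bq-104 (q = 0.7698); the cluster is the binomial expansion (p + q)^3.
P(M) = 0.2302^3 = 0.012199
P(M+2) = 3 × 0.2302^2 × 0.7698^1 = 0.122380
P(M+4) = 3 × 0.2302^1 × 0.7698^2 = 0.409244
P(M+6) = 0.7698^3 = 0.456177
The M+6 peak is largest (0.456177); scaling to 100 gives 2.7 : 26.8 : 89.7 : 100.0.

2.7 : 26.8 : 89.7 : 100.0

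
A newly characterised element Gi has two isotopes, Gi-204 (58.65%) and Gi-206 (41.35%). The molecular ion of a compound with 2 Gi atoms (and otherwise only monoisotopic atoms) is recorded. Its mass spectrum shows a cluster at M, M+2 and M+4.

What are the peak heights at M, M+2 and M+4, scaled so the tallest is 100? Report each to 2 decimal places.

Each Gi atom is independently Gi-204 (p = 0.5865) or Gi-206 (q = 0.4135); the cluster is the binomial expansion (p + q)^2.
P(M) = 0.5865^2 = 0.343982
P(M+2) = 2 × 0.5865^1 × 0.4135^1 = 0.485036
P(M+4) = 0.4135^2 = 0.170982
The M+2 peak is largest (0.485036); scaling to 100 gives 70.92 : 100.00 : 35.25.

70.92 : 100.00 : 35.25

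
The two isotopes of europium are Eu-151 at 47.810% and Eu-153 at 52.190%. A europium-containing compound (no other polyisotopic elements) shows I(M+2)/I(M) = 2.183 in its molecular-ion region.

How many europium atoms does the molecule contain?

2

For n independent Eu atoms, I(M+2)/I(M) = n · (abundance Eu-153) / (abundance Eu-151) = n · 0.52190/0.47810.
n = 2.183 × 0.47810/0.52190 = 2.00 ≈ 2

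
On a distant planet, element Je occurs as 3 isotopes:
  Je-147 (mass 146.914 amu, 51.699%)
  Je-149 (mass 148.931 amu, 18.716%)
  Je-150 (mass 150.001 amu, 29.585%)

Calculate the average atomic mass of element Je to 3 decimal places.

148.205 amu

Ar = Σ fᵢ·mᵢ = 0.51699 × 146.914 + 0.18716 × 148.931 + 0.29585 × 150.001
= 75.9531 + 27.8739 + 44.3778 = 148.2048 amu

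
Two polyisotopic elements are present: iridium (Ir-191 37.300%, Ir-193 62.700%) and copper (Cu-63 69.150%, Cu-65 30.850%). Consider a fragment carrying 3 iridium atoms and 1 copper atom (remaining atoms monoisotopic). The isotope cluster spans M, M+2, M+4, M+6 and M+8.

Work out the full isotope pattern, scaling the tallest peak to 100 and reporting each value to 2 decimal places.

9.32 : 51.17 : 100.00 : 79.54 : 19.75

Iridium pattern (n=3): 0.05189512 : 0.26170165 : 0.43991135 : 0.24649188
Copper pattern (n=1): 0.6915 : 0.3085
Convolve the two distributions (both contribute in 2-u steps):
  M: 0.05189512×0.6915 = 0.035885
  M+2: 0.05189512×0.3085 + 0.26170165×0.6915 = 0.196976
  M+4: 0.26170165×0.3085 + 0.43991135×0.6915 = 0.384934
  M+6: 0.43991135×0.3085 + 0.24649188×0.6915 = 0.306162
  M+8: 0.24649188×0.3085 = 0.076043
Scale to base peak (0.384934) = 100: 9.32 : 51.17 : 100.00 : 79.54 : 19.75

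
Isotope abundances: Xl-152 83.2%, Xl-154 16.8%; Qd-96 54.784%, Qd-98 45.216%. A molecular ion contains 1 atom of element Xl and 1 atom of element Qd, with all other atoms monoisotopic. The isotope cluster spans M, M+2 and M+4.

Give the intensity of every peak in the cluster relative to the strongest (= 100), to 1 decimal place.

Element Xl pattern (n=1): 0.8320 : 0.1680
Element Qd pattern (n=1): 0.54784 : 0.45216
Convolve the two distributions (both contribute in 2-u steps):
  M: 0.8320×0.54784 = 0.455803
  M+2: 0.8320×0.45216 + 0.1680×0.54784 = 0.468234
  M+4: 0.1680×0.45216 = 0.075963
Scale to base peak (0.468234) = 100: 97.3 : 100.0 : 16.2

97.3 : 100.0 : 16.2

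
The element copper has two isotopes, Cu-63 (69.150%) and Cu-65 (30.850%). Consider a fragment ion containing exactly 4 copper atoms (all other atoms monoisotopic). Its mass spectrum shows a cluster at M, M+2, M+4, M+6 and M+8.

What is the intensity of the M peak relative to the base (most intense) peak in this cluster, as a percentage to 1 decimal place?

(0.69150 + 0.30850)^4 gives M 0.2286, M+2 0.4080, M+4 0.2731, M+6 0.0812, M+8 0.0091; the largest is M+2.
P(M+2) = C(4,1) × 0.69150^3 × 0.30850^1 = 4 × 0.33065611 × 0.3085 = 0.408030 (base)
P(M) = C(4,0) × 0.69150^4 × 0.30850^0 = 1 × 0.2286487 × 1.0000 = 0.228649
Relative intensity = 0.228649 / 0.408030 × 100 = 56.0

56.0%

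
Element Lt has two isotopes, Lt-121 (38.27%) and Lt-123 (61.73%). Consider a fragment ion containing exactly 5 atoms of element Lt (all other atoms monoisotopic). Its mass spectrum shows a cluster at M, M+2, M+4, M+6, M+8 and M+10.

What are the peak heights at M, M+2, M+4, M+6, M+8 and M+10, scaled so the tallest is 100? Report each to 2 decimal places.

2.38 : 19.22 : 62.00 : 100.00 : 80.65 : 26.02

The 5 Lt atoms are independent, so intensities follow the terms of (0.3827 + 0.6173)^5.
P(M) = 0.3827^5 = 0.008209
P(M+2) = 5 × 0.3827^4 × 0.6173^1 = 0.066206
P(M+4) = 10 × 0.3827^3 × 0.6173^2 = 0.213584
P(M+6) = 10 × 0.3827^2 × 0.6173^3 = 0.344513
P(M+8) = 5 × 0.3827^1 × 0.6173^4 = 0.277852
P(M+10) = 0.6173^5 = 0.089636
The M+6 peak is largest (0.344513); scaling to 100 gives 2.38 : 19.22 : 62.00 : 100.00 : 80.65 : 26.02.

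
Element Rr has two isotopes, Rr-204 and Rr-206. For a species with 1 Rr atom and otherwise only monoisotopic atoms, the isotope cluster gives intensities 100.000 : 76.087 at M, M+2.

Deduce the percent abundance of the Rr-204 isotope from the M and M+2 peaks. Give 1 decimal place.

Write p for the Rr-204 fraction. I(M+2)/I(M) = [C(1,1)·p^0·(1−p)] / p^1 = 1·(1−p)/p = 76.087/100.000 = 0.7609
(1−p)/p = 0.7609/1 = 0.7609  ⇒  p = 1/(1 + 0.7609) = 0.5679
Rr-204: 56.8%, Rr-206: 43.2%.

56.8%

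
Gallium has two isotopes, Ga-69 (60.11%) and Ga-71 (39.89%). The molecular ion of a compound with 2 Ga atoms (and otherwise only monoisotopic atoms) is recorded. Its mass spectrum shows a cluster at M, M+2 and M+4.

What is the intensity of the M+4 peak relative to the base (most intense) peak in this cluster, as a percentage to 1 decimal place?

33.2%

Term probabilities: M 0.3613, M+2 0.4796, M+4 0.1591. Base peak = M+2.
P(M+2) = C(2,1) × 0.6011^1 × 0.3989^1 = 2 × 0.6011 × 0.3989 = 0.479558 (base)
P(M+4) = C(2,2) × 0.6011^0 × 0.3989^2 = 1 × 1.0000 × 0.15912121 = 0.159121
Relative intensity = 0.159121 / 0.479558 × 100 = 33.2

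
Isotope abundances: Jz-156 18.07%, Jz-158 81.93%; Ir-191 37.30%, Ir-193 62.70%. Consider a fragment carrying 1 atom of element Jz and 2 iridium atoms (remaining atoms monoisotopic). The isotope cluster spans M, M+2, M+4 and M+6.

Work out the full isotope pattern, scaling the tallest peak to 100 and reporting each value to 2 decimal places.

5.53 : 43.70 : 100.00 : 70.90

Element Jz pattern (n=1): 0.1807 : 0.8193
Iridium pattern (n=2): 0.139129 : 0.467742 : 0.393129
Convolve the two distributions (both contribute in 2-u steps):
  M: 0.1807×0.139129 = 0.025141
  M+2: 0.1807×0.467742 + 0.8193×0.139129 = 0.198509
  M+4: 0.1807×0.393129 + 0.8193×0.467742 = 0.454259
  M+6: 0.8193×0.393129 = 0.322091
Scale to base peak (0.454259) = 100: 5.53 : 43.70 : 100.00 : 70.90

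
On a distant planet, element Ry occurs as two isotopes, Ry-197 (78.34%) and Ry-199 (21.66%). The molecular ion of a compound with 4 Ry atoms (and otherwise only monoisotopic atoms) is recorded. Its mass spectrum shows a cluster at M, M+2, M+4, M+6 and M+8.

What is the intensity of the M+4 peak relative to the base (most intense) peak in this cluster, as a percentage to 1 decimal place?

(0.7834 + 0.2166)^4 gives M 0.3766, M+2 0.4166, M+4 0.1728, M+6 0.0318, M+8 0.0022; the largest is M+2.
P(M+2) = C(4,1) × 0.7834^3 × 0.2166^1 = 4 × 0.48078477 × 0.2166 = 0.416552 (base)
P(M+4) = C(4,2) × 0.7834^2 × 0.2166^2 = 6 × 0.61371556 × 0.04691556 = 0.172757
Relative intensity = 0.172757 / 0.416552 × 100 = 41.5

41.5%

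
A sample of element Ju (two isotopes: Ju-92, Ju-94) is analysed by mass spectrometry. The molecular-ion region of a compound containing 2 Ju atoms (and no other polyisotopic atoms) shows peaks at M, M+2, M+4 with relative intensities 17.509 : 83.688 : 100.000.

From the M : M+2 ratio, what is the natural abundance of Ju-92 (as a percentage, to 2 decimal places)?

Let p = fractional abundance of Ju-92. I(M+2)/I(M) = [C(2,1)·p^1·(1−p)] / p^2 = 2·(1−p)/p = 83.688/17.509 = 4.7797
(1−p)/p = 4.7797/2 = 2.3899  ⇒  p = 1/(1 + 2.3899) = 0.2950
Ju-92: 29.50%, Ju-94: 70.50%.

29.50%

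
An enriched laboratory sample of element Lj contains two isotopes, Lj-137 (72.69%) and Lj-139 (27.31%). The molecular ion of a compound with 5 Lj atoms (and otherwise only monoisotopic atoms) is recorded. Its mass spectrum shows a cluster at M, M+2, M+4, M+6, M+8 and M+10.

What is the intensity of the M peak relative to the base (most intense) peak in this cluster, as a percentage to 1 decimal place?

(0.7269 + 0.2731)^5 gives M 0.2029, M+2 0.3812, M+4 0.2865, M+6 0.1076, M+8 0.0202, M+10 0.0015; the largest is M+2.
P(M+2) = C(5,1) × 0.7269^4 × 0.2731^1 = 5 × 0.27918924 × 0.2731 = 0.381233 (base)
P(M) = C(5,0) × 0.7269^5 × 0.2731^0 = 1 × 0.20294266 × 1.0000 = 0.202943
Relative intensity = 0.202943 / 0.381233 × 100 = 53.2

53.2%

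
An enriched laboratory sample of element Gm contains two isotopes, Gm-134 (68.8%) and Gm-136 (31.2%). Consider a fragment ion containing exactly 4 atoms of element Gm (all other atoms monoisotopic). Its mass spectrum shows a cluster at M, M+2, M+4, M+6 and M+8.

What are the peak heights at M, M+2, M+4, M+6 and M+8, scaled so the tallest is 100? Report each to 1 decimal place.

Expanding (0.688 + 0.312)^4:
P(M) = 0.688^4 = 0.224055
P(M+2) = 4 × 0.688^3 × 0.312^1 = 0.406425
P(M+4) = 6 × 0.688^2 × 0.312^2 = 0.276463
P(M+6) = 4 × 0.688^1 × 0.312^3 = 0.083582
P(M+8) = 0.312^4 = 0.009476
The M+2 peak is largest (0.406425); scaling to 100 gives 55.1 : 100.0 : 68.0 : 20.6 : 2.3.

55.1 : 100.0 : 68.0 : 20.6 : 2.3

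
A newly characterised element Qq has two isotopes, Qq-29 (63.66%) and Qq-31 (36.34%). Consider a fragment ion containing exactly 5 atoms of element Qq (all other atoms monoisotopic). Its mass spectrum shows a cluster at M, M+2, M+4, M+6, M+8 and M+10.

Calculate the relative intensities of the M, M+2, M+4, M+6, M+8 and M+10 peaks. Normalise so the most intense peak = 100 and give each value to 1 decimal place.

The 5 Qq atoms are independent, so intensities follow the terms of (0.6366 + 0.3634)^5.
P(M) = 0.6366^5 = 0.104552
P(M+2) = 5 × 0.6366^4 × 0.3634^1 = 0.298416
P(M+4) = 10 × 0.6366^3 × 0.3634^2 = 0.340698
P(M+6) = 10 × 0.6366^2 × 0.3634^3 = 0.194486
P(M+8) = 5 × 0.6366^1 × 0.3634^4 = 0.055511
P(M+10) = 0.3634^5 = 0.006338
The M+4 peak is largest (0.340698); scaling to 100 gives 30.7 : 87.6 : 100.0 : 57.1 : 16.3 : 1.9.

30.7 : 87.6 : 100.0 : 57.1 : 16.3 : 1.9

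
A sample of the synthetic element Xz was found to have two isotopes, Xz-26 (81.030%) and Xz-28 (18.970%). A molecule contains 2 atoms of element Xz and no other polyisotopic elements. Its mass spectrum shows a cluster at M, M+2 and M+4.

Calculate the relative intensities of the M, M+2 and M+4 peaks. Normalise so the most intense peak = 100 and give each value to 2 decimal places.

The 2 Xz atoms are independent, so intensities follow the terms of (0.81030 + 0.18970)^2.
P(M) = 0.81030^2 = 0.656586
P(M+2) = 2 × 0.81030^1 × 0.18970^1 = 0.307428
P(M+4) = 0.18970^2 = 0.035986
The M peak is largest (0.656586); scaling to 100 gives 100.00 : 46.82 : 5.48.

100.00 : 46.82 : 5.48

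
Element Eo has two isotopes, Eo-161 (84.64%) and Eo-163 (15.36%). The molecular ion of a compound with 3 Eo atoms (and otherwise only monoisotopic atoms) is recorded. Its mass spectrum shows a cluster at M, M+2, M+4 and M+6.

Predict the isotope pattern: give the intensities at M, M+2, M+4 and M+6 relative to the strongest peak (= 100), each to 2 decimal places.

100.00 : 54.44 : 9.88 : 0.60

The 3 Eo atoms are independent, so intensities follow the terms of (0.8464 + 0.1536)^3.
P(M) = 0.8464^3 = 0.606355
P(M+2) = 3 × 0.8464^2 × 0.1536^1 = 0.330114
P(M+4) = 3 × 0.8464^1 × 0.1536^2 = 0.059907
P(M+6) = 0.1536^3 = 0.003624
The M peak is largest (0.606355); scaling to 100 gives 100.00 : 54.44 : 9.88 : 0.60.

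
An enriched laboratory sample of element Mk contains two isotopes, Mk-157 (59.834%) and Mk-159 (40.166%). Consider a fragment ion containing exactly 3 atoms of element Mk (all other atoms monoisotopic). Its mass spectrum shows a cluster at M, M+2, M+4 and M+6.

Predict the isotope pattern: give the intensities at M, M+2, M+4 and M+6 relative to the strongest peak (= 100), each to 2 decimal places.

Expanding (0.59834 + 0.40166)^3:
P(M) = 0.59834^3 = 0.214212
P(M+2) = 3 × 0.59834^2 × 0.40166^1 = 0.431396
P(M+4) = 3 × 0.59834^1 × 0.40166^2 = 0.289592
P(M+6) = 0.40166^3 = 0.064800
The M+2 peak is largest (0.431396); scaling to 100 gives 49.66 : 100.00 : 67.13 : 15.02.

49.66 : 100.00 : 67.13 : 15.02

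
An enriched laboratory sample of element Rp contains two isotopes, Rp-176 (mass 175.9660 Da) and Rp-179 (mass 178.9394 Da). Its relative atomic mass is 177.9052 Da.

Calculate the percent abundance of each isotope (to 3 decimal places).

Writing the weighted mean with unknown fraction x of Rp-176:
175.9660·x + 178.9394·(1 − x) = 177.9052
(175.9660 − 178.9394)·x = 177.9052 − 178.9394
x = -1.0342 / -2.9734 = 0.34782 → 34.782% Rp-176, 65.218% Rp-179.

Rp-176: 34.782%, Rp-179: 65.218%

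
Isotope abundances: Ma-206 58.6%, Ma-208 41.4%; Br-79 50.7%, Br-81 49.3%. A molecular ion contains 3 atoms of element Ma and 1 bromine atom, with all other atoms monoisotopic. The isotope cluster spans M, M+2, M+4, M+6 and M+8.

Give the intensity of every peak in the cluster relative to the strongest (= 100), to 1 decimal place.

Element Ma pattern (n=3): 0.20123006 : 0.42649783 : 0.30131417 : 0.07095794
Bromine pattern (n=1): 0.5070 : 0.4930
Convolve the two distributions (both contribute in 2-u steps):
  M: 0.20123006×0.5070 = 0.102024
  M+2: 0.20123006×0.4930 + 0.42649783×0.5070 = 0.315441
  M+4: 0.42649783×0.4930 + 0.30131417×0.5070 = 0.363030
  M+6: 0.30131417×0.4930 + 0.07095794×0.5070 = 0.184524
  M+8: 0.07095794×0.4930 = 0.034982
Scale to base peak (0.363030) = 100: 28.1 : 86.9 : 100.0 : 50.8 : 9.6

28.1 : 86.9 : 100.0 : 50.8 : 9.6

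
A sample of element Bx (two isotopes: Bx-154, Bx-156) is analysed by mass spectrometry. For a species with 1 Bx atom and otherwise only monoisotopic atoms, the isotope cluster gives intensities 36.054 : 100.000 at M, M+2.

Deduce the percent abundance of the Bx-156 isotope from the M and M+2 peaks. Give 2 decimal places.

Let p = fractional abundance of Bx-154. I(M+2)/I(M) = [C(1,1)·p^0·(1−p)] / p^1 = 1·(1−p)/p = 100.000/36.054 = 2.7736
(1−p)/p = 2.7736/1 = 2.7736  ⇒  p = 1/(1 + 2.7736) = 0.2650
Bx-154: 26.50%, Bx-156: 73.50%.

73.50%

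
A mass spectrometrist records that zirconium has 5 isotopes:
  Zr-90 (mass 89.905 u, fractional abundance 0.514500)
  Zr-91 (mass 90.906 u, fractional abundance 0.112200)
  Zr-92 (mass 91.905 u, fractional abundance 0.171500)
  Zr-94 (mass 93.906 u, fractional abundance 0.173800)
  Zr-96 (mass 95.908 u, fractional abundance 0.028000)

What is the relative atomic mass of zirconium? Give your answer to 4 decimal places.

91.2238 u

Average mass = Σ (abundance × isotope mass) = 0.514500 × 89.905 + 0.112200 × 90.906 + 0.171500 × 91.905 + 0.173800 × 93.906 + 0.028000 × 95.908
= 46.25612 + 10.19965 + 15.76171 + 16.32086 + 2.68542 = 91.22376 u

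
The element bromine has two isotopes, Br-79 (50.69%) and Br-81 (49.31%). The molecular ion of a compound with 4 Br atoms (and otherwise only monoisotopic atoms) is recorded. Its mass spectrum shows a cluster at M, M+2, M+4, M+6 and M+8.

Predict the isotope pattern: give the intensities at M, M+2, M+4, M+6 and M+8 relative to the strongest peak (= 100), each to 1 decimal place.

Each Br atom is independently Br-79 (p = 0.5069) or Br-81 (q = 0.4931); the cluster is the binomial expansion (p + q)^4.
P(M) = 0.5069^4 = 0.066022
P(M+2) = 4 × 0.5069^3 × 0.4931^1 = 0.256899
P(M+4) = 6 × 0.5069^2 × 0.4931^2 = 0.374857
P(M+6) = 4 × 0.5069^1 × 0.4931^3 = 0.243101
P(M+8) = 0.4931^4 = 0.059121
The M+4 peak is largest (0.374857); scaling to 100 gives 17.6 : 68.5 : 100.0 : 64.9 : 15.8.

17.6 : 68.5 : 100.0 : 64.9 : 15.8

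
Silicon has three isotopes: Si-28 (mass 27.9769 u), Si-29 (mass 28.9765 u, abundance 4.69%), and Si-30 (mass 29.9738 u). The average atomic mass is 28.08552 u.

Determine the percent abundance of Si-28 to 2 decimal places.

The remaining 95.31% is split between Si-28 (fraction x) and Si-30 (fraction 0.9531 − x).
Substituting: 27.9769x + 29.9738(0.9531 − x) = 26.72652215
(27.9769 − 29.9738)x = -1.84150663  ⇒  x = 0.92218, y = 0.03092
Si-28: 92.22%, Si-30: 3.09%.

92.22%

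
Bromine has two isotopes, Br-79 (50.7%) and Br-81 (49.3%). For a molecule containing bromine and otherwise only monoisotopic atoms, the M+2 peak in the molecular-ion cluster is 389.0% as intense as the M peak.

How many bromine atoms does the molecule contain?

The M+2/M ratio from n Br atoms is n · q/p = n · 0.493/0.507.
n = 3.890 × 0.507/0.493 = 4.00 ≈ 4

4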